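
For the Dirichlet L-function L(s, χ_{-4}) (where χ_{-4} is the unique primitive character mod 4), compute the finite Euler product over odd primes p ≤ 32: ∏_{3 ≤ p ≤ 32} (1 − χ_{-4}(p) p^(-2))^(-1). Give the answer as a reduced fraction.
∏ = 70163108671177093/76623095660544000

The odd primes p ≤ 32 are [3, 5, 7, 11, 13, 17, 19, 23, 29, 31]. For each, χ(p) = 1 if p ≡ 1 mod 4, χ(p) = −1 if p ≡ 3 mod 4. Taking (1 − χ(p)/p^2)^(-1) = p^2/(p^2 − χ(p)): (1 − (-1)/3^2)^(-1) · (1 − (1)/5^2)^(-1) · (1 − (-1)/7^2)^(-1) · (1 − (-1)/11^2)^(-1) · (1 − (1)/13^2)^(-1) · (1 − (1)/17^2)^(-1) · (1 − (-1)/19^2)^(-1) · (1 − (-1)/23^2)^(-1) · (1 − (1)/29^2)^(-1) · (1 − (-1)/31^2)^(-1) = 70163108671177093/76623095660544000.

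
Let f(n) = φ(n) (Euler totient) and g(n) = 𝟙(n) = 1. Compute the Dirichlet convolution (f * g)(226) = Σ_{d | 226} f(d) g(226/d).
(φ * 𝟙)(226) = 226

Divisors of 226: [1, 2, 113, 226]. For each d | 226:
  d = 1: φ(1) · 𝟙(226/1) = 1 · 1 = 1
  d = 2: φ(2) · 𝟙(226/2) = 1 · 1 = 1
  d = 113: φ(113) · 𝟙(226/113) = 112 · 1 = 112
  d = 226: φ(226) · 𝟙(226/226) = 112 · 1 = 112
Summing: (φ * 𝟙)(226) = 1 + 1 + 112 + 112 = 226.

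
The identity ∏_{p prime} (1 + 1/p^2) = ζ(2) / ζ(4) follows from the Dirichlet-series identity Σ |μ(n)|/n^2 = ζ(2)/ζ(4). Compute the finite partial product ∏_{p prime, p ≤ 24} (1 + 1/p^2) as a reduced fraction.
∏ = 3394003400000/2252055594789

The primes p ≤ 24 are [2, 3, 5, 7, 11, 13, 17, 19, 23]. For each, (1 + 1/p^2) = (p^2 + 1)/p^2. Multiplying these fractions over p ∈ [2, 3, 5, 7, 11, 13, 17, 19, 23] gives 3394003400000/2252055594789. (In the limit P → ∞ this tends to ζ(2)/ζ(4).)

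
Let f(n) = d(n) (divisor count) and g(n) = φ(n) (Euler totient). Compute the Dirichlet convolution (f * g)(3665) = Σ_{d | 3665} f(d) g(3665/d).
(d * φ)(3665) = 4404

Divisors of 3665: [1, 5, 733, 3665]. For each d | 3665:
  d = 1: d(1) · φ(3665/1) = 1 · 2928 = 2928
  d = 5: d(5) · φ(3665/5) = 2 · 732 = 1464
  d = 733: d(733) · φ(3665/733) = 2 · 4 = 8
  d = 3665: d(3665) · φ(3665/3665) = 4 · 1 = 4
Summing: (d * φ)(3665) = 2928 + 1464 + 8 + 4 = 4404.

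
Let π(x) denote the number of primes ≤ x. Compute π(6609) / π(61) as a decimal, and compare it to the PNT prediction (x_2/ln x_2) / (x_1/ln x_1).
π(6609)/π(61) = 854/18 ≈ 47.4444;  PNT prediction ≈ 50.6344.

π(61) = 18 and π(6609) = 854, so π(6609)/π(61) ≈ 47.4444. The PNT-predicted ratio is (6609/ln(6609)) / (61/ln(61)) ≈ 50.6344. The two agree to within a few percent, as expected.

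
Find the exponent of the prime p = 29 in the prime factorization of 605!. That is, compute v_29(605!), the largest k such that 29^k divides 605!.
v_29(605!) = 20

Legendre's formula: v_p(n!) = Σ_{k ≥ 1} ⌊n / p^k⌋. For p = 29, n = 605, the terms are:
  ⌊605/29^1⌋ = ⌊605/29⌋ = 20
(the next term ⌊605/29^2⌋ = 0, terminating the sum). Summing: v_29(605!) = 20 = 20.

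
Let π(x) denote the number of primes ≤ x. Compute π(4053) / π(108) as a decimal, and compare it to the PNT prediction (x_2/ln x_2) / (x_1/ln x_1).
π(4053)/π(108) = 559/28 ≈ 19.9643;  PNT prediction ≈ 21.1515.

π(108) = 28 and π(4053) = 559, so π(4053)/π(108) ≈ 19.9643. The PNT-predicted ratio is (4053/ln(4053)) / (108/ln(108)) ≈ 21.1515. The two agree to within a few percent, as expected.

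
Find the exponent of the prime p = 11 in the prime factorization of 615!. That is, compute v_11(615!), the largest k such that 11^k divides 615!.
v_11(615!) = 60

Legendre's formula: v_p(n!) = Σ_{k ≥ 1} ⌊n / p^k⌋. For p = 11, n = 615, the terms are:
  ⌊615/11^1⌋ = ⌊615/11⌋ = 55
  ⌊615/11^2⌋ = ⌊615/121⌋ = 5
(the next term ⌊615/11^3⌋ = 0, terminating the sum). Summing: v_11(615!) = 55 + 5 = 60.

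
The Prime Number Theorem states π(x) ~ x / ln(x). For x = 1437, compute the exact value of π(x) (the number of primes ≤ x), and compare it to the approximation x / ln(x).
π(1437) = 227;  x/ln(x) ≈ 197.65;  relative error ≈ 12.93%.

Directly count primes up to 1437: π(1437) = 227. The PNT approximation gives 1437/ln(1437) ≈ 1437/7.27031 ≈ 197.65. Relative error (π(x) − x/ln(x)) / π(x) ≈ 12.93%; the approximation is known to undercount slightly (Li(x) is a better estimate).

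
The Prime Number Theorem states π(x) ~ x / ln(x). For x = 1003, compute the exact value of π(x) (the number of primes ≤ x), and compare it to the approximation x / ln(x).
π(1003) = 168;  x/ln(x) ≈ 145.14;  relative error ≈ 13.61%.

Directly count primes up to 1003: π(1003) = 168. The PNT approximation gives 1003/ln(1003) ≈ 1003/6.91075 ≈ 145.14. Relative error (π(x) − x/ln(x)) / π(x) ≈ 13.61%; the approximation is known to undercount slightly (Li(x) is a better estimate).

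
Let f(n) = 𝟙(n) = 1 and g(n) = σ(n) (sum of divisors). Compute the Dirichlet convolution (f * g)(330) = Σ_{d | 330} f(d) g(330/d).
(𝟙 * σ)(330) = 1820

Divisors of 330: [1, 2, 3, 5, 6, 10, 11, 15, 22, 30, 33, 55, 66, 110, 165, 330]. For each d | 330:
  d = 1: 𝟙(1) · σ(330/1) = 1 · 864 = 864
  d = 2: 𝟙(2) · σ(330/2) = 1 · 288 = 288
  d = 3: 𝟙(3) · σ(330/3) = 1 · 216 = 216
  d = 5: 𝟙(5) · σ(330/5) = 1 · 144 = 144
  d = 6: 𝟙(6) · σ(330/6) = 1 · 72 = 72
  d = 10: 𝟙(10) · σ(330/10) = 1 · 48 = 48
  d = 11: 𝟙(11) · σ(330/11) = 1 · 72 = 72
  d = 15: 𝟙(15) · σ(330/15) = 1 · 36 = 36
  d = 22: 𝟙(22) · σ(330/22) = 1 · 24 = 24
  d = 30: 𝟙(30) · σ(330/30) = 1 · 12 = 12
  d = 33: 𝟙(33) · σ(330/33) = 1 · 18 = 18
  d = 55: 𝟙(55) · σ(330/55) = 1 · 12 = 12
  d = 66: 𝟙(66) · σ(330/66) = 1 · 6 = 6
  d = 110: 𝟙(110) · σ(330/110) = 1 · 4 = 4
  d = 165: 𝟙(165) · σ(330/165) = 1 · 3 = 3
  d = 330: 𝟙(330) · σ(330/330) = 1 · 1 = 1
Summing: (𝟙 * σ)(330) = 864 + 288 + 216 + 144 + 72 + 48 + 72 + 36 + 24 + 12 + 18 + 12 + 6 + 4 + 3 + 1 = 1820.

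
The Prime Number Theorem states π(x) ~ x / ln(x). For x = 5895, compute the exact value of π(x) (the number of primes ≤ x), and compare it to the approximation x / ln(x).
π(5895) = 775;  x/ln(x) ≈ 679.00;  relative error ≈ 12.39%.

Directly count primes up to 5895: π(5895) = 775. The PNT approximation gives 5895/ln(5895) ≈ 5895/8.68186 ≈ 679.00. Relative error (π(x) − x/ln(x)) / π(x) ≈ 12.39%; the approximation is known to undercount slightly (Li(x) is a better estimate).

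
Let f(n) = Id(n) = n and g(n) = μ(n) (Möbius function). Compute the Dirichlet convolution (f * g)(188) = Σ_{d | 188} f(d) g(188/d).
(Id * μ)(188) = 92

Divisors of 188: [1, 2, 4, 47, 94, 188]. For each d | 188:
  d = 1: Id(1) · μ(188/1) = 1 · 0 = 0
  d = 2: Id(2) · μ(188/2) = 2 · 1 = 2
  d = 4: Id(4) · μ(188/4) = 4 · -1 = -4
  d = 47: Id(47) · μ(188/47) = 47 · 0 = 0
  d = 94: Id(94) · μ(188/94) = 94 · -1 = -94
  d = 188: Id(188) · μ(188/188) = 188 · 1 = 188
Summing: (Id * μ)(188) = 0 + 2 + -4 + 0 + -94 + 188 = 92.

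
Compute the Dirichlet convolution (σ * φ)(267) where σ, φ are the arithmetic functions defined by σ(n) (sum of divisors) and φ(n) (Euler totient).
(σ * φ)(267) = 1068

Divisors of 267: [1, 3, 89, 267]. For each d | 267:
  d = 1: σ(1) · φ(267/1) = 1 · 176 = 176
  d = 3: σ(3) · φ(267/3) = 4 · 88 = 352
  d = 89: σ(89) · φ(267/89) = 90 · 2 = 180
  d = 267: σ(267) · φ(267/267) = 360 · 1 = 360
Summing: (σ * φ)(267) = 176 + 352 + 180 + 360 = 1068.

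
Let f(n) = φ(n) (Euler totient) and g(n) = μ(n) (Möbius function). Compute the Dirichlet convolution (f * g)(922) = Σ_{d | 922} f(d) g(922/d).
(φ * μ)(922) = 0

Divisors of 922: [1, 2, 461, 922]. For each d | 922:
  d = 1: φ(1) · μ(922/1) = 1 · 1 = 1
  d = 2: φ(2) · μ(922/2) = 1 · -1 = -1
  d = 461: φ(461) · μ(922/461) = 460 · -1 = -460
  d = 922: φ(922) · μ(922/922) = 460 · 1 = 460
Summing: (φ * μ)(922) = 1 + -1 + -460 + 460 = 0.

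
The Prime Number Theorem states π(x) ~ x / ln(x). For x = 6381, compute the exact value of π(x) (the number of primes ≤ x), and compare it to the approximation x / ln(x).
π(6381) = 832;  x/ln(x) ≈ 728.33;  relative error ≈ 12.46%.

Directly count primes up to 6381: π(6381) = 832. The PNT approximation gives 6381/ln(6381) ≈ 6381/8.76108 ≈ 728.33. Relative error (π(x) − x/ln(x)) / π(x) ≈ 12.46%; the approximation is known to undercount slightly (Li(x) is a better estimate).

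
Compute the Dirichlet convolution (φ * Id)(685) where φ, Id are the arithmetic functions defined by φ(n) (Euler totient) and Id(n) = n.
(φ * Id)(685) = 2457

Divisors of 685: [1, 5, 137, 685]. For each d | 685:
  d = 1: φ(1) · Id(685/1) = 1 · 685 = 685
  d = 5: φ(5) · Id(685/5) = 4 · 137 = 548
  d = 137: φ(137) · Id(685/137) = 136 · 5 = 680
  d = 685: φ(685) · Id(685/685) = 544 · 1 = 544
Summing: (φ * Id)(685) = 685 + 548 + 680 + 544 = 2457.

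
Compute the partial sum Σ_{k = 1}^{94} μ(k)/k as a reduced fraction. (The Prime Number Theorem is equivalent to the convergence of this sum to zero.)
Σ μ(k)/k = 122466446403627137841531874324276/3961456982724258461775089600226385

Values of μ(k) for 1 ≤ k ≤ 94: μ(1) = 1, μ(2) = -1, μ(3) = -1, μ(5) = -1, μ(6) = 1, μ(7) = -1, μ(10) = 1, μ(11) = -1, μ(13) = -1, μ(14) = 1, μ(15) = 1, μ(17) = -1, μ(19) = -1, μ(21) = 1, μ(22) = 1, μ(23) = -1, μ(26) = 1, μ(29) = -1, μ(30) = -1, μ(31) = -1, μ(33) = 1, μ(34) = 1, μ(35) = 1, μ(37) = -1, μ(38) = 1, μ(39) = 1, μ(41) = -1, μ(42) = -1, μ(43) = -1, μ(46) = 1, μ(47) = -1, μ(51) = 1, μ(53) = -1, μ(55) = 1, μ(57) = 1, μ(58) = 1, μ(59) = -1, μ(61) = -1, μ(62) = 1, μ(65) = 1, μ(66) = -1, μ(67) = -1, μ(69) = 1, μ(70) = -1, μ(71) = -1, μ(73) = -1, μ(74) = 1, μ(77) = 1, μ(78) = -1, μ(79) = -1, μ(82) = 1, μ(83) = -1, μ(85) = 1, μ(86) = 1, μ(87) = 1, μ(89) = -1, μ(91) = 1, μ(93) = 1, μ(94) = 1, with μ = 0 on non-squarefree integers. Summing μ(k)/k for k where μ(k) ≠ 0 gives 122466446403627137841531874324276/3961456982724258461775089600226385 ≈ 0.0309. (PNT ⟺ this sum → 0 as n → ∞.)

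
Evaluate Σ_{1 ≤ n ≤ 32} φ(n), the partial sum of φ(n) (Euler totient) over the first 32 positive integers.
Σ_{n ≤ 32} φ(n) = 324

Compute φ(n) for each 1 ≤ n ≤ 32: φ(1) = 1, φ(2) = 1, φ(3) = 2, φ(4) = 2, φ(5) = 4, φ(6) = 2, φ(7) = 6, φ(8) = 4, φ(9) = 6, φ(10) = 4, φ(11) = 10, φ(12) = 4, φ(13) = 12, φ(14) = 6, φ(15) = 8, φ(16) = 8, φ(17) = 16, φ(18) = 6, φ(19) = 18, φ(20) = 8, φ(21) = 12, φ(22) = 10, φ(23) = 22, φ(24) = 8, φ(25) = 20, φ(26) = 12, φ(27) = 18, φ(28) = 12, φ(29) = 28, φ(30) = 8, φ(31) = 30, φ(32) = 16. Summing all 32 values: 324. (Average order: Σ_{n ≤ x} φ(n) ~ (3/π²) x². For x = 32, (3/π²)·32² ≈ 311.26.)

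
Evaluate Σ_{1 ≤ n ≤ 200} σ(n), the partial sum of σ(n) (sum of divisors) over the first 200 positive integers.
Σ_{n ≤ 200} σ(n) = 33044

Compute σ(n) for each 1 ≤ n ≤ 200: σ(1) = 1, σ(2) = 3, σ(3) = 4, σ(4) = 7, σ(5) = 6, σ(6) = 12, σ(7) = 8, σ(8) = 15, σ(9) = 13, σ(10) = 18, σ(11) = 12, σ(12) = 28, σ(13) = 14, σ(14) = 24, σ(15) = 24, σ(16) = 31, σ(17) = 18, σ(18) = 39, σ(19) = 20, σ(20) = 42, σ(21) = 32, σ(22) = 36, σ(23) = 24, σ(24) = 60, σ(25) = 31, σ(26) = 42, σ(27) = 40, σ(28) = 56, σ(29) = 30, σ(30) = 72, σ(31) = 32, σ(32) = 63, σ(33) = 48, σ(34) = 54, σ(35) = 48, σ(36) = 91, σ(37) = 38, σ(38) = 60, σ(39) = 56, σ(40) = 90, σ(41) = 42, σ(42) = 96, σ(43) = 44, σ(44) = 84, σ(45) = 78, σ(46) = 72, σ(47) = 48, σ(48) = 124, σ(49) = 57, σ(50) = 93, σ(51) = 72, σ(52) = 98, σ(53) = 54, σ(54) = 120, σ(55) = 72, σ(56) = 120, σ(57) = 80, σ(58) = 90, σ(59) = 60, σ(60) = 168, σ(61) = 62, σ(62) = 96, σ(63) = 104, σ(64) = 127, σ(65) = 84, σ(66) = 144, σ(67) = 68, σ(68) = 126, σ(69) = 96, σ(70) = 144, σ(71) = 72, σ(72) = 195, σ(73) = 74, σ(74) = 114, σ(75) = 124, σ(76) = 140, σ(77) = 96, σ(78) = 168, σ(79) = 80, σ(80) = 186, σ(81) = 121, σ(82) = 126, σ(83) = 84, σ(84) = 224, σ(85) = 108, σ(86) = 132, σ(87) = 120, σ(88) = 180, σ(89) = 90, σ(90) = 234, σ(91) = 112, σ(92) = 168, σ(93) = 128, σ(94) = 144, σ(95) = 120, σ(96) = 252, σ(97) = 98, σ(98) = 171, σ(99) = 156, σ(100) = 217, σ(101) = 102, σ(102) = 216, σ(103) = 104, σ(104) = 210, σ(105) = 192, σ(106) = 162, σ(107) = 108, σ(108) = 280, σ(109) = 110, σ(110) = 216, σ(111) = 152, σ(112) = 248, σ(113) = 114, σ(114) = 240, σ(115) = 144, σ(116) = 210, σ(117) = 182, σ(118) = 180, σ(119) = 144, σ(120) = 360, σ(121) = 133, σ(122) = 186, σ(123) = 168, σ(124) = 224, σ(125) = 156, σ(126) = 312, σ(127) = 128, σ(128) = 255, σ(129) = 176, σ(130) = 252, σ(131) = 132, σ(132) = 336, σ(133) = 160, σ(134) = 204, σ(135) = 240, σ(136) = 270, σ(137) = 138, σ(138) = 288, σ(139) = 140, σ(140) = 336, σ(141) = 192, σ(142) = 216, σ(143) = 168, σ(144) = 403, σ(145) = 180, σ(146) = 222, σ(147) = 228, σ(148) = 266, σ(149) = 150, σ(150) = 372, σ(151) = 152, σ(152) = 300, σ(153) = 234, σ(154) = 288, σ(155) = 192, σ(156) = 392, σ(157) = 158, σ(158) = 240, σ(159) = 216, σ(160) = 378, σ(161) = 192, σ(162) = 363, σ(163) = 164, σ(164) = 294, σ(165) = 288, σ(166) = 252, σ(167) = 168, σ(168) = 480, σ(169) = 183, σ(170) = 324, σ(171) = 260, σ(172) = 308, σ(173) = 174, σ(174) = 360, σ(175) = 248, σ(176) = 372, σ(177) = 240, σ(178) = 270, σ(179) = 180, σ(180) = 546, σ(181) = 182, σ(182) = 336, σ(183) = 248, σ(184) = 360, σ(185) = 228, σ(186) = 384, σ(187) = 216, σ(188) = 336, σ(189) = 320, σ(190) = 360, σ(191) = 192, σ(192) = 508, σ(193) = 194, σ(194) = 294, σ(195) = 336, σ(196) = 399, σ(197) = 198, σ(198) = 468, σ(199) = 200, σ(200) = 465. Summing all 200 values: 33044. (Average order: Σ_{n ≤ x} σ(n) ~ (π²/12) x². For x = 200, (π²/12)·200² ≈ 32898.68.)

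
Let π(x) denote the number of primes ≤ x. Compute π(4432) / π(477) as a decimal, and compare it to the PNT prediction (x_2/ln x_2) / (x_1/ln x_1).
π(4432)/π(477) = 602/91 ≈ 6.6154;  PNT prediction ≈ 6.8248.

π(477) = 91 and π(4432) = 602, so π(4432)/π(477) ≈ 6.6154. The PNT-predicted ratio is (4432/ln(4432)) / (477/ln(477)) ≈ 6.8248. The two agree to within a few percent, as expected.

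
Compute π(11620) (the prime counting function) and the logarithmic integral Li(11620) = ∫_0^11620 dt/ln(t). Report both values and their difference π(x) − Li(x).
π(11620) = 1397;  Li(11620) ≈ 1420.57;  π(x) − Li(x) ≈ -23.57.

Direct count of primes ≤ 11620 gives π(11620) = 1397. Numerical evaluation of the logarithmic integral gives Li(11620) ≈ 1420.57. The difference π(x) − Li(x) ≈ -23.57 is typically negative for small/moderate x (Li(x) overestimates), though Littlewood's theorem shows this sign changes infinitely often.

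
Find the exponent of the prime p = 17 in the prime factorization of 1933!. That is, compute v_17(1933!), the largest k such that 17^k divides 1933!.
v_17(1933!) = 119

Legendre's formula: v_p(n!) = Σ_{k ≥ 1} ⌊n / p^k⌋. For p = 17, n = 1933, the terms are:
  ⌊1933/17^1⌋ = ⌊1933/17⌋ = 113
  ⌊1933/17^2⌋ = ⌊1933/289⌋ = 6
(the next term ⌊1933/17^3⌋ = 0, terminating the sum). Summing: v_17(1933!) = 113 + 6 = 119.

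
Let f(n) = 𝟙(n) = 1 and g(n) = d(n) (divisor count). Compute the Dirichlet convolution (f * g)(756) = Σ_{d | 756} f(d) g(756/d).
(𝟙 * d)(756) = 180

Divisors of 756: [1, 2, 3, 4, 6, 7, 9, 12, 14, 18, 21, 27, 28, 36, 42, 54, 63, 84, 108, 126, 189, 252, 378, 756]. For each d | 756:
  d = 1: 𝟙(1) · d(756/1) = 1 · 24 = 24
  d = 2: 𝟙(2) · d(756/2) = 1 · 16 = 16
  d = 3: 𝟙(3) · d(756/3) = 1 · 18 = 18
  d = 4: 𝟙(4) · d(756/4) = 1 · 8 = 8
  d = 6: 𝟙(6) · d(756/6) = 1 · 12 = 12
  d = 7: 𝟙(7) · d(756/7) = 1 · 12 = 12
  d = 9: 𝟙(9) · d(756/9) = 1 · 12 = 12
  d = 12: 𝟙(12) · d(756/12) = 1 · 6 = 6
  d = 14: 𝟙(14) · d(756/14) = 1 · 8 = 8
  d = 18: 𝟙(18) · d(756/18) = 1 · 8 = 8
  d = 21: 𝟙(21) · d(756/21) = 1 · 9 = 9
  d = 27: 𝟙(27) · d(756/27) = 1 · 6 = 6
  d = 28: 𝟙(28) · d(756/28) = 1 · 4 = 4
  d = 36: 𝟙(36) · d(756/36) = 1 · 4 = 4
  d = 42: 𝟙(42) · d(756/42) = 1 · 6 = 6
  d = 54: 𝟙(54) · d(756/54) = 1 · 4 = 4
  d = 63: 𝟙(63) · d(756/63) = 1 · 6 = 6
  d = 84: 𝟙(84) · d(756/84) = 1 · 3 = 3
  d = 108: 𝟙(108) · d(756/108) = 1 · 2 = 2
  d = 126: 𝟙(126) · d(756/126) = 1 · 4 = 4
  d = 189: 𝟙(189) · d(756/189) = 1 · 3 = 3
  d = 252: 𝟙(252) · d(756/252) = 1 · 2 = 2
  d = 378: 𝟙(378) · d(756/378) = 1 · 2 = 2
  d = 756: 𝟙(756) · d(756/756) = 1 · 1 = 1
Summing: (𝟙 * d)(756) = 24 + 16 + 18 + 8 + 12 + 12 + 12 + 6 + 8 + 8 + 9 + 6 + 4 + 4 + 6 + 4 + 6 + 3 + 2 + 4 + 3 + 2 + 2 + 1 = 180.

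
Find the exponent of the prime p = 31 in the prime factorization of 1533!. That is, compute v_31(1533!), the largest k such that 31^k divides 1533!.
v_31(1533!) = 50

Legendre's formula: v_p(n!) = Σ_{k ≥ 1} ⌊n / p^k⌋. For p = 31, n = 1533, the terms are:
  ⌊1533/31^1⌋ = ⌊1533/31⌋ = 49
  ⌊1533/31^2⌋ = ⌊1533/961⌋ = 1
(the next term ⌊1533/31^3⌋ = 0, terminating the sum). Summing: v_31(1533!) = 49 + 1 = 50.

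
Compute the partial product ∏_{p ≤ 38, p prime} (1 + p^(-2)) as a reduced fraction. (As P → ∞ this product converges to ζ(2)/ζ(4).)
∏ = 270008184968000000/178631837133343209

The primes p ≤ 38 are [2, 3, 5, 7, 11, 13, 17, 19, 23, 29, 31, 37]. For each, (1 + 1/p^2) = (p^2 + 1)/p^2. Multiplying these fractions over p ∈ [2, 3, 5, 7, 11, 13, 17, 19, 23, 29, 31, 37] gives 270008184968000000/178631837133343209. (In the limit P → ∞ this tends to ζ(2)/ζ(4).)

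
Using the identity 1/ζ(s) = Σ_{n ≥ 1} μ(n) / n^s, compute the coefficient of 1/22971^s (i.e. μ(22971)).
μ(22971) = 1

Factor n = 22971 = 3 · 13 · 19 · 31. μ(n) = 0 if any exponent ≥ 2 (not squarefree); otherwise μ(n) = (−1)^{ω(n)} where ω(n) is the number of distinct prime factors. Applying: μ(22971) = 1.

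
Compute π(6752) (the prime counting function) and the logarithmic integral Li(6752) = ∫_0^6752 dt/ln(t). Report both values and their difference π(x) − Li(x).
π(6752) = 869;  Li(6752) ≈ 886.26;  π(x) − Li(x) ≈ -17.26.

Direct count of primes ≤ 6752 gives π(6752) = 869. Numerical evaluation of the logarithmic integral gives Li(6752) ≈ 886.26. The difference π(x) − Li(x) ≈ -17.26 is typically negative for small/moderate x (Li(x) overestimates), though Littlewood's theorem shows this sign changes infinitely often.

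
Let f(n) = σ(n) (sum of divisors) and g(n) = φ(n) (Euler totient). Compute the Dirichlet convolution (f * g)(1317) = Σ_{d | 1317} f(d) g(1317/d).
(σ * φ)(1317) = 5268

Divisors of 1317: [1, 3, 439, 1317]. For each d | 1317:
  d = 1: σ(1) · φ(1317/1) = 1 · 876 = 876
  d = 3: σ(3) · φ(1317/3) = 4 · 438 = 1752
  d = 439: σ(439) · φ(1317/439) = 440 · 2 = 880
  d = 1317: σ(1317) · φ(1317/1317) = 1760 · 1 = 1760
Summing: (σ * φ)(1317) = 876 + 1752 + 880 + 1760 = 5268.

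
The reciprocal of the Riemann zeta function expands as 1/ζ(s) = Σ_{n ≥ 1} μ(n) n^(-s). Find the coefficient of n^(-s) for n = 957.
μ(957) = -1

Factor n = 957 = 3 · 11 · 29. μ(n) = 0 if any exponent ≥ 2 (not squarefree); otherwise μ(n) = (−1)^{ω(n)} where ω(n) is the number of distinct prime factors. Applying: μ(957) = -1.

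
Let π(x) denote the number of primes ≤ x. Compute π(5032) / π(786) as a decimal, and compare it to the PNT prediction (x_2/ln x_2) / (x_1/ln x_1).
π(5032)/π(786) = 674/137 ≈ 4.9197;  PNT prediction ≈ 5.0075.

π(786) = 137 and π(5032) = 674, so π(5032)/π(786) ≈ 4.9197. The PNT-predicted ratio is (5032/ln(5032)) / (786/ln(786)) ≈ 5.0075. The two agree to within a few percent, as expected.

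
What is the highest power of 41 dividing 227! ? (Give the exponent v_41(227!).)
v_41(227!) = 5

Legendre's formula: v_p(n!) = Σ_{k ≥ 1} ⌊n / p^k⌋. For p = 41, n = 227, the terms are:
  ⌊227/41^1⌋ = ⌊227/41⌋ = 5
(the next term ⌊227/41^2⌋ = 0, terminating the sum). Summing: v_41(227!) = 5 = 5.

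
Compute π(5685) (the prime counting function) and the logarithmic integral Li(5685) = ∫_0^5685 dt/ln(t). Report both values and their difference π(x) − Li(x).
π(5685) = 748;  Li(5685) ≈ 764.09;  π(x) − Li(x) ≈ -16.09.

Direct count of primes ≤ 5685 gives π(5685) = 748. Numerical evaluation of the logarithmic integral gives Li(5685) ≈ 764.09. The difference π(x) − Li(x) ≈ -16.09 is typically negative for small/moderate x (Li(x) overestimates), though Littlewood's theorem shows this sign changes infinitely often.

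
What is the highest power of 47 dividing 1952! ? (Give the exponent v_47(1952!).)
v_47(1952!) = 41

Legendre's formula: v_p(n!) = Σ_{k ≥ 1} ⌊n / p^k⌋. For p = 47, n = 1952, the terms are:
  ⌊1952/47^1⌋ = ⌊1952/47⌋ = 41
(the next term ⌊1952/47^2⌋ = 0, terminating the sum). Summing: v_47(1952!) = 41 = 41.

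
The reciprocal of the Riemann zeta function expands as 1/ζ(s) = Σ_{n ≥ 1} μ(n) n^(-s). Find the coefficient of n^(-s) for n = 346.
μ(346) = 1

Factor n = 346 = 2 · 173. μ(n) = 0 if any exponent ≥ 2 (not squarefree); otherwise μ(n) = (−1)^{ω(n)} where ω(n) is the number of distinct prime factors. Applying: μ(346) = 1.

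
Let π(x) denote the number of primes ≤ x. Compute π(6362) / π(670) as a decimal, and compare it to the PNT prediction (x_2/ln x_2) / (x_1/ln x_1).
π(6362)/π(670) = 829/121 ≈ 6.8512;  PNT prediction ≈ 7.0552.

π(670) = 121 and π(6362) = 829, so π(6362)/π(670) ≈ 6.8512. The PNT-predicted ratio is (6362/ln(6362)) / (670/ln(670)) ≈ 7.0552. The two agree to within a few percent, as expected.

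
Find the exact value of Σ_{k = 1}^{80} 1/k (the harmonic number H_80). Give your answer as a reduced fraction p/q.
H_80 = 4880292608058024066886120358155997/982844219842241906412811281988800

Direct summation: H_80 = 1 + 1/2 + ... + 1/80. The least common denominator is lcm(1, ..., 80) = 32433859254793982911622772305630400; over this denominator the numerator is 32433859254793982911622772305630400 + 16216929627396991455811386152815200 + 10811286418264660970540924101876800 + 8108464813698495727905693076407600 + 6486771850958796582324554461126080 + 5405643209132330485270462050938400 + 4633408464970568987374681757947200 + 4054232406849247863952846538203800 + 3603762139421553656846974700625600 + 3243385925479398291162277230563040 + 2948532659526725719238433845966400 + 2702821604566165242635231025469200 + 2494912250368767916278674792740800 + 2316704232485284493687340878973600 + 2162257283652932194108184820375360 + 2027116203424623931976423269101900 + 1907874073811410759507221900331200 + 1801881069710776828423487350312800 + 1707045223936525416401198542401600 + 1621692962739699145581138615281520 + 1544469488323522995791560585982400 + 1474266329763362859619216922983200 + 1410167793686694909200990100244800 + 1351410802283082621317615512734600 + 1297354370191759316464910892225216 + 1247456125184383958139337396370400 + 1201254046473851218948991566875200 + 1158352116242642246843670439486800 + 1118408939820482169366302493297600 + 1081128641826466097054092410187680 + 1046253524348192997149121687278400 + 1013558101712311965988211634550950 + 982844219842241906412811281988800 + 953937036905705379753610950165600 + 926681692994113797474936351589440 + 900940534855388414211743675156400 + 876590790670107646260074927179200 + 853522611968262708200599271200800 + 831637416789589305426224930913600 + 810846481369849572790569307640760 + 791069737921804461259092007454400 + 772234744161761497895780292991200 + 754275796623115881665645867572800 + 737133164881681429809608461491600 + 720752427884310731369394940125120 + 705083896843347454600495050122400 + 690082111804127295991973878843200 + 675705401141541310658807756367300 + 661915494995795569624954536849600 + 648677185095879658232455446112608 + 635958024603803586502407300110400 + 623728062592191979069668698185200 + 611959608581018545502316458596800 + 600627023236925609474495783437600 + 589706531905345143847686769193280 + 579176058121321123421835219743400 + 569015074645508472133732847467200 + 559204469910241084683151246648800 + 549726428047355642569877496705600 + 540564320913233048527046205093840 + 531702610734327588715127414846400 + 523126762174096498574560843639200 + 514823162774507665263853528660800 + 506779050856155982994105817275475 + 498982450073753583255734958548160 + 491422109921120953206405640994400 + 484087451564089297188399586651200 + 476968518452852689876805475082800 + 470055931228898303066996700081600 + 463340846497056898737468175794720 + 456814919081605393121447497262400 + 450470267427694207105871837578200 + 444299441846492916597572223364800 + 438295395335053823130037463589600 + 432451456730586438821636964075072 + 426761305984131354100299635600400 + 421218951360960817034061977995200 + 415818708394794652713112465456800 + 410555180440430163438262940577600 + 405423240684924786395284653820380 = 161049656065914794207241971819147901, so H_80 = 161049656065914794207241971819147901/32433859254793982911622772305630400; reducing by gcd(161049656065914794207241971819147901, 32433859254793982911622772305630400) = 33 gives 4880292608058024066886120358155997/982844219842241906412811281988800 ≈ 4.96548. (The PNT-adjacent estimate ln(80) + γ ≈ 4.95924 matches within O(1/n).)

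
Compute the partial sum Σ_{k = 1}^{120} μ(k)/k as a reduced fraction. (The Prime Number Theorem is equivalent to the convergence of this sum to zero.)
Σ μ(k)/k = -57036343158881297864991132838495688289960443/6322010928083521557629041258308732498654937398

Values of μ(k) for 1 ≤ k ≤ 120: μ(1) = 1, μ(2) = -1, μ(3) = -1, μ(5) = -1, μ(6) = 1, μ(7) = -1, μ(10) = 1, μ(11) = -1, μ(13) = -1, μ(14) = 1, μ(15) = 1, μ(17) = -1, μ(19) = -1, μ(21) = 1, μ(22) = 1, μ(23) = -1, μ(26) = 1, μ(29) = -1, μ(30) = -1, μ(31) = -1, μ(33) = 1, μ(34) = 1, μ(35) = 1, μ(37) = -1, μ(38) = 1, μ(39) = 1, μ(41) = -1, μ(42) = -1, μ(43) = -1, μ(46) = 1, μ(47) = -1, μ(51) = 1, μ(53) = -1, μ(55) = 1, μ(57) = 1, μ(58) = 1, μ(59) = -1, μ(61) = -1, μ(62) = 1, μ(65) = 1, μ(66) = -1, μ(67) = -1, μ(69) = 1, μ(70) = -1, μ(71) = -1, μ(73) = -1, μ(74) = 1, μ(77) = 1, μ(78) = -1, μ(79) = -1, μ(82) = 1, μ(83) = -1, μ(85) = 1, μ(86) = 1, μ(87) = 1, μ(89) = -1, μ(91) = 1, μ(93) = 1, μ(94) = 1, μ(95) = 1, μ(97) = -1, μ(101) = -1, μ(102) = -1, μ(103) = -1, μ(105) = -1, μ(106) = 1, μ(107) = -1, μ(109) = -1, μ(110) = -1, μ(111) = 1, μ(113) = -1, μ(114) = -1, μ(115) = 1, μ(118) = 1, μ(119) = 1, with μ = 0 on non-squarefree integers. Summing μ(k)/k for k where μ(k) ≠ 0 gives -57036343158881297864991132838495688289960443/6322010928083521557629041258308732498654937398 ≈ -0.0090. (PNT ⟺ this sum → 0 as n → ∞.)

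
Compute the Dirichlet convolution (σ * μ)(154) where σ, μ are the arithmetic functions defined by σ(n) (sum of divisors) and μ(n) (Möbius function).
(σ * μ)(154) = 154

Divisors of 154: [1, 2, 7, 11, 14, 22, 77, 154]. For each d | 154:
  d = 1: σ(1) · μ(154/1) = 1 · -1 = -1
  d = 2: σ(2) · μ(154/2) = 3 · 1 = 3
  d = 7: σ(7) · μ(154/7) = 8 · 1 = 8
  d = 11: σ(11) · μ(154/11) = 12 · 1 = 12
  d = 14: σ(14) · μ(154/14) = 24 · -1 = -24
  d = 22: σ(22) · μ(154/22) = 36 · -1 = -36
  d = 77: σ(77) · μ(154/77) = 96 · -1 = -96
  d = 154: σ(154) · μ(154/154) = 288 · 1 = 288
Summing: (σ * μ)(154) = -1 + 3 + 8 + 12 + -24 + -36 + -96 + 288 = 154.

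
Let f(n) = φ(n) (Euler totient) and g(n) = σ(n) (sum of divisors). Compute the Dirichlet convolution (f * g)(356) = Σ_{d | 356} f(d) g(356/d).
(φ * σ)(356) = 2136

Divisors of 356: [1, 2, 4, 89, 178, 356]. For each d | 356:
  d = 1: φ(1) · σ(356/1) = 1 · 630 = 630
  d = 2: φ(2) · σ(356/2) = 1 · 270 = 270
  d = 4: φ(4) · σ(356/4) = 2 · 90 = 180
  d = 89: φ(89) · σ(356/89) = 88 · 7 = 616
  d = 178: φ(178) · σ(356/178) = 88 · 3 = 264
  d = 356: φ(356) · σ(356/356) = 176 · 1 = 176
Summing: (φ * σ)(356) = 630 + 270 + 180 + 616 + 264 + 176 = 2136.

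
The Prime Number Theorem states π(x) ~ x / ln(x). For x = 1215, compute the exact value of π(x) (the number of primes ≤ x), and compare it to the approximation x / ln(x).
π(1215) = 198;  x/ln(x) ≈ 171.07;  relative error ≈ 13.60%.

Directly count primes up to 1215: π(1215) = 198. The PNT approximation gives 1215/ln(1215) ≈ 1215/7.10250 ≈ 171.07. Relative error (π(x) − x/ln(x)) / π(x) ≈ 13.60%; the approximation is known to undercount slightly (Li(x) is a better estimate).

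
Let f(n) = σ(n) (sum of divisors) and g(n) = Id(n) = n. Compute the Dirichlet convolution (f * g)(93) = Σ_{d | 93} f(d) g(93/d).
(σ * Id)(93) = 441

Divisors of 93: [1, 3, 31, 93]. For each d | 93:
  d = 1: σ(1) · Id(93/1) = 1 · 93 = 93
  d = 3: σ(3) · Id(93/3) = 4 · 31 = 124
  d = 31: σ(31) · Id(93/31) = 32 · 3 = 96
  d = 93: σ(93) · Id(93/93) = 128 · 1 = 128
Summing: (σ * Id)(93) = 93 + 124 + 96 + 128 = 441.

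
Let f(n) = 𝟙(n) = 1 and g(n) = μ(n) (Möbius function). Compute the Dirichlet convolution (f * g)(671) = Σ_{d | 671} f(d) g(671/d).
(𝟙 * μ)(671) = 0

Divisors of 671: [1, 11, 61, 671]. For each d | 671:
  d = 1: 𝟙(1) · μ(671/1) = 1 · 1 = 1
  d = 11: 𝟙(11) · μ(671/11) = 1 · -1 = -1
  d = 61: 𝟙(61) · μ(671/61) = 1 · -1 = -1
  d = 671: 𝟙(671) · μ(671/671) = 1 · 1 = 1
Summing: (𝟙 * μ)(671) = 1 + -1 + -1 + 1 = 0.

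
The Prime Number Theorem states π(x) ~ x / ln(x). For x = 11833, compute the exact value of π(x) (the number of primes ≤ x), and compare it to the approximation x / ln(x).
π(11833) = 1420;  x/ln(x) ≈ 1261.70;  relative error ≈ 11.15%.

Directly count primes up to 11833: π(11833) = 1420. The PNT approximation gives 11833/ln(11833) ≈ 11833/9.37865 ≈ 1261.70. Relative error (π(x) − x/ln(x)) / π(x) ≈ 11.15%; the approximation is known to undercount slightly (Li(x) is a better estimate).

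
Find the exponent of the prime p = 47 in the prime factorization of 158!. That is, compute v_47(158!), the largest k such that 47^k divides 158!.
v_47(158!) = 3

Legendre's formula: v_p(n!) = Σ_{k ≥ 1} ⌊n / p^k⌋. For p = 47, n = 158, the terms are:
  ⌊158/47^1⌋ = ⌊158/47⌋ = 3
(the next term ⌊158/47^2⌋ = 0, terminating the sum). Summing: v_47(158!) = 3 = 3.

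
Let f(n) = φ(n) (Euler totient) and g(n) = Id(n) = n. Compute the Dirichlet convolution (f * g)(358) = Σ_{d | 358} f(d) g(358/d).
(φ * Id)(358) = 1071

Divisors of 358: [1, 2, 179, 358]. For each d | 358:
  d = 1: φ(1) · Id(358/1) = 1 · 358 = 358
  d = 2: φ(2) · Id(358/2) = 1 · 179 = 179
  d = 179: φ(179) · Id(358/179) = 178 · 2 = 356
  d = 358: φ(358) · Id(358/358) = 178 · 1 = 178
Summing: (φ * Id)(358) = 358 + 179 + 356 + 178 = 1071.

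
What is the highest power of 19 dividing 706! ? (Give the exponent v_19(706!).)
v_19(706!) = 38

Legendre's formula: v_p(n!) = Σ_{k ≥ 1} ⌊n / p^k⌋. For p = 19, n = 706, the terms are:
  ⌊706/19^1⌋ = ⌊706/19⌋ = 37
  ⌊706/19^2⌋ = ⌊706/361⌋ = 1
(the next term ⌊706/19^3⌋ = 0, terminating the sum). Summing: v_19(706!) = 37 + 1 = 38.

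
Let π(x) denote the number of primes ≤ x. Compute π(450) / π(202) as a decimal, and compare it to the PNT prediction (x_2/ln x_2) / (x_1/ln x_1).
π(450)/π(202) = 87/46 ≈ 1.8913;  PNT prediction ≈ 1.9356.

π(202) = 46 and π(450) = 87, so π(450)/π(202) ≈ 1.8913. The PNT-predicted ratio is (450/ln(450)) / (202/ln(202)) ≈ 1.9356. The two agree to within a few percent, as expected.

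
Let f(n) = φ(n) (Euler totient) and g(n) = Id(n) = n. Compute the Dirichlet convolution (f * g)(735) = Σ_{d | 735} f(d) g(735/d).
(φ * Id)(735) = 5985

Divisors of 735: [1, 3, 5, 7, 15, 21, 35, 49, 105, 147, 245, 735]. For each d | 735:
  d = 1: φ(1) · Id(735/1) = 1 · 735 = 735
  d = 3: φ(3) · Id(735/3) = 2 · 245 = 490
  d = 5: φ(5) · Id(735/5) = 4 · 147 = 588
  d = 7: φ(7) · Id(735/7) = 6 · 105 = 630
  d = 15: φ(15) · Id(735/15) = 8 · 49 = 392
  d = 21: φ(21) · Id(735/21) = 12 · 35 = 420
  d = 35: φ(35) · Id(735/35) = 24 · 21 = 504
  d = 49: φ(49) · Id(735/49) = 42 · 15 = 630
  d = 105: φ(105) · Id(735/105) = 48 · 7 = 336
  d = 147: φ(147) · Id(735/147) = 84 · 5 = 420
  d = 245: φ(245) · Id(735/245) = 168 · 3 = 504
  d = 735: φ(735) · Id(735/735) = 336 · 1 = 336
Summing: (φ * Id)(735) = 735 + 490 + 588 + 630 + 392 + 420 + 504 + 630 + 336 + 420 + 504 + 336 = 5985.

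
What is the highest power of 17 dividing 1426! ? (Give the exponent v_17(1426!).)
v_17(1426!) = 87

Legendre's formula: v_p(n!) = Σ_{k ≥ 1} ⌊n / p^k⌋. For p = 17, n = 1426, the terms are:
  ⌊1426/17^1⌋ = ⌊1426/17⌋ = 83
  ⌊1426/17^2⌋ = ⌊1426/289⌋ = 4
(the next term ⌊1426/17^3⌋ = 0, terminating the sum). Summing: v_17(1426!) = 83 + 4 = 87.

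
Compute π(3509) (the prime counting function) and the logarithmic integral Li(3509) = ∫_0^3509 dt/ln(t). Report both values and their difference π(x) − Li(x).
π(3509) = 489;  Li(3509) ≈ 505.70;  π(x) − Li(x) ≈ -16.70.

Direct count of primes ≤ 3509 gives π(3509) = 489. Numerical evaluation of the logarithmic integral gives Li(3509) ≈ 505.70. The difference π(x) − Li(x) ≈ -16.70 is typically negative for small/moderate x (Li(x) overestimates), though Littlewood's theorem shows this sign changes infinitely often.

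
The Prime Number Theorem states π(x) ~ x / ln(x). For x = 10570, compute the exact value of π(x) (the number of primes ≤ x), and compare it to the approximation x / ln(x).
π(10570) = 1290;  x/ln(x) ≈ 1140.76;  relative error ≈ 11.57%.

Directly count primes up to 10570: π(10570) = 1290. The PNT approximation gives 10570/ln(10570) ≈ 10570/9.26578 ≈ 1140.76. Relative error (π(x) − x/ln(x)) / π(x) ≈ 11.57%; the approximation is known to undercount slightly (Li(x) is a better estimate).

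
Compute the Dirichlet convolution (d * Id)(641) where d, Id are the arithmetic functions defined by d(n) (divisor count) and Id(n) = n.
(d * Id)(641) = 643

Divisors of 641: [1, 641]. For each d | 641:
  d = 1: d(1) · Id(641/1) = 1 · 641 = 641
  d = 641: d(641) · Id(641/641) = 2 · 1 = 2
Summing: (d * Id)(641) = 641 + 2 = 643.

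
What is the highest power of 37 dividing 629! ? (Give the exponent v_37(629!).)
v_37(629!) = 17

Legendre's formula: v_p(n!) = Σ_{k ≥ 1} ⌊n / p^k⌋. For p = 37, n = 629, the terms are:
  ⌊629/37^1⌋ = ⌊629/37⌋ = 17
(the next term ⌊629/37^2⌋ = 0, terminating the sum). Summing: v_37(629!) = 17 = 17.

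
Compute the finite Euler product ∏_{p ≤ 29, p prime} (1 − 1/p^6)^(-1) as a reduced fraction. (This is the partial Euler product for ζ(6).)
∏ = 72490271559216474168912845656112612875/71254500493223560043941297249880899584

The primes p ≤ 29 are [2, 3, 5, 7, 11, 13, 17, 19, 23, 29]. For each prime, (1 − 1/p^6)^(-1) = p^6 / (p^6 − 1). The product is (1 − 1/2^6)^(-1), (1 − 1/3^6)^(-1), (1 − 1/5^6)^(-1), (1 − 1/7^6)^(-1), (1 − 1/11^6)^(-1), (1 − 1/13^6)^(-1), (1 − 1/17^6)^(-1), (1 − 1/19^6)^(-1), (1 − 1/23^6)^(-1), (1 − 1/29^6)^(-1) = ∏ p^6 / (p^6 − 1) = 72490271559216474168912845656112612875/71254500493223560043941297249880899584.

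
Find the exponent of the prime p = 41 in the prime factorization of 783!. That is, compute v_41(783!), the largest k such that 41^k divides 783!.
v_41(783!) = 19

Legendre's formula: v_p(n!) = Σ_{k ≥ 1} ⌊n / p^k⌋. For p = 41, n = 783, the terms are:
  ⌊783/41^1⌋ = ⌊783/41⌋ = 19
(the next term ⌊783/41^2⌋ = 0, terminating the sum). Summing: v_41(783!) = 19 = 19.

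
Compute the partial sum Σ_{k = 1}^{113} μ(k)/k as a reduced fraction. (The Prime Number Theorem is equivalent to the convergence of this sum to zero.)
Σ μ(k)/k = -116611872191453221503941654091901560637733903/4515722091488229684020743755934808927610669570

Values of μ(k) for 1 ≤ k ≤ 113: μ(1) = 1, μ(2) = -1, μ(3) = -1, μ(5) = -1, μ(6) = 1, μ(7) = -1, μ(10) = 1, μ(11) = -1, μ(13) = -1, μ(14) = 1, μ(15) = 1, μ(17) = -1, μ(19) = -1, μ(21) = 1, μ(22) = 1, μ(23) = -1, μ(26) = 1, μ(29) = -1, μ(30) = -1, μ(31) = -1, μ(33) = 1, μ(34) = 1, μ(35) = 1, μ(37) = -1, μ(38) = 1, μ(39) = 1, μ(41) = -1, μ(42) = -1, μ(43) = -1, μ(46) = 1, μ(47) = -1, μ(51) = 1, μ(53) = -1, μ(55) = 1, μ(57) = 1, μ(58) = 1, μ(59) = -1, μ(61) = -1, μ(62) = 1, μ(65) = 1, μ(66) = -1, μ(67) = -1, μ(69) = 1, μ(70) = -1, μ(71) = -1, μ(73) = -1, μ(74) = 1, μ(77) = 1, μ(78) = -1, μ(79) = -1, μ(82) = 1, μ(83) = -1, μ(85) = 1, μ(86) = 1, μ(87) = 1, μ(89) = -1, μ(91) = 1, μ(93) = 1, μ(94) = 1, μ(95) = 1, μ(97) = -1, μ(101) = -1, μ(102) = -1, μ(103) = -1, μ(105) = -1, μ(106) = 1, μ(107) = -1, μ(109) = -1, μ(110) = -1, μ(111) = 1, μ(113) = -1, with μ = 0 on non-squarefree integers. Summing μ(k)/k for k where μ(k) ≠ 0 gives -116611872191453221503941654091901560637733903/4515722091488229684020743755934808927610669570 ≈ -0.0258. (PNT ⟺ this sum → 0 as n → ∞.)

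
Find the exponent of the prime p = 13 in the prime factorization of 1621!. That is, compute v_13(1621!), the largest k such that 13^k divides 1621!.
v_13(1621!) = 133

Legendre's formula: v_p(n!) = Σ_{k ≥ 1} ⌊n / p^k⌋. For p = 13, n = 1621, the terms are:
  ⌊1621/13^1⌋ = ⌊1621/13⌋ = 124
  ⌊1621/13^2⌋ = ⌊1621/169⌋ = 9
(the next term ⌊1621/13^3⌋ = 0, terminating the sum). Summing: v_13(1621!) = 124 + 9 = 133.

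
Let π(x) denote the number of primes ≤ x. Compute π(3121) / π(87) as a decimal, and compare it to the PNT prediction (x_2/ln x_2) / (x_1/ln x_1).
π(3121)/π(87) = 445/23 ≈ 19.3478;  PNT prediction ≈ 19.9117.

π(87) = 23 and π(3121) = 445, so π(3121)/π(87) ≈ 19.3478. The PNT-predicted ratio is (3121/ln(3121)) / (87/ln(87)) ≈ 19.9117. The two agree to within a few percent, as expected.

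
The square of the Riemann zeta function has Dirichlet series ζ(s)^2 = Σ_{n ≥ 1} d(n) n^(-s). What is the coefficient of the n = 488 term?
d(488) = 8

ζ(s)^2 = (Σ 1/m^s)(Σ 1/k^s). The coefficient of 1/n^s in the product is the number of ordered pairs (m, k) with mk = n, which equals d(n). For n = 488, divisors are [1, 2, 4, 8, 61, 122, 244, 488], so d(488) = 8.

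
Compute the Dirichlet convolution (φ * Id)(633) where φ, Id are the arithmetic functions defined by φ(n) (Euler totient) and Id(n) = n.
(φ * Id)(633) = 2105

Divisors of 633: [1, 3, 211, 633]. For each d | 633:
  d = 1: φ(1) · Id(633/1) = 1 · 633 = 633
  d = 3: φ(3) · Id(633/3) = 2 · 211 = 422
  d = 211: φ(211) · Id(633/211) = 210 · 3 = 630
  d = 633: φ(633) · Id(633/633) = 420 · 1 = 420
Summing: (φ * Id)(633) = 633 + 422 + 630 + 420 = 2105.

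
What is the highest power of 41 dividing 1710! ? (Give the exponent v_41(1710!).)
v_41(1710!) = 42

Legendre's formula: v_p(n!) = Σ_{k ≥ 1} ⌊n / p^k⌋. For p = 41, n = 1710, the terms are:
  ⌊1710/41^1⌋ = ⌊1710/41⌋ = 41
  ⌊1710/41^2⌋ = ⌊1710/1681⌋ = 1
(the next term ⌊1710/41^3⌋ = 0, terminating the sum). Summing: v_41(1710!) = 41 + 1 = 42.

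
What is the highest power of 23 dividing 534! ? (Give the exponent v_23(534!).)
v_23(534!) = 24

Legendre's formula: v_p(n!) = Σ_{k ≥ 1} ⌊n / p^k⌋. For p = 23, n = 534, the terms are:
  ⌊534/23^1⌋ = ⌊534/23⌋ = 23
  ⌊534/23^2⌋ = ⌊534/529⌋ = 1
(the next term ⌊534/23^3⌋ = 0, terminating the sum). Summing: v_23(534!) = 23 + 1 = 24.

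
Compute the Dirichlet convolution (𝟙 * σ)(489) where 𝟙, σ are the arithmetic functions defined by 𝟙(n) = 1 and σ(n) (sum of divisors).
(𝟙 * σ)(489) = 825

Divisors of 489: [1, 3, 163, 489]. For each d | 489:
  d = 1: 𝟙(1) · σ(489/1) = 1 · 656 = 656
  d = 3: 𝟙(3) · σ(489/3) = 1 · 164 = 164
  d = 163: 𝟙(163) · σ(489/163) = 1 · 4 = 4
  d = 489: 𝟙(489) · σ(489/489) = 1 · 1 = 1
Summing: (𝟙 * σ)(489) = 656 + 164 + 4 + 1 = 825.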